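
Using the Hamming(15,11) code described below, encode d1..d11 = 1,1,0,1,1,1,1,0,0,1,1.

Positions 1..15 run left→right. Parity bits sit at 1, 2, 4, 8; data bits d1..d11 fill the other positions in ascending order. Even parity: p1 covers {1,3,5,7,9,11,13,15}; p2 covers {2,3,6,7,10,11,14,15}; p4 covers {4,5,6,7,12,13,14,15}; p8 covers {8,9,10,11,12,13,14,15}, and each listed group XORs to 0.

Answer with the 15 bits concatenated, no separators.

Place data at non-parity positions: p1 p2 1 p4 1 0 1 p8 1 1 1 0 0 1 1
p1 (pos 1,3,5,7,9,11,13,15): XOR of data positions = 1⊕1⊕1⊕1⊕1⊕0⊕1 = 0
p2 (pos 2,3,6,7,10,11,14,15): XOR of data positions = 1⊕0⊕1⊕1⊕1⊕1⊕1 = 0
p4 (pos 4,5,6,7,12,13,14,15): XOR of data positions = 1⊕0⊕1⊕0⊕0⊕1⊕1 = 0
p8 (pos 8,9,10,11,12,13,14,15): XOR of data positions = 1⊕1⊕1⊕0⊕0⊕1⊕1 = 1
Codeword: 001010111110011

001010111110011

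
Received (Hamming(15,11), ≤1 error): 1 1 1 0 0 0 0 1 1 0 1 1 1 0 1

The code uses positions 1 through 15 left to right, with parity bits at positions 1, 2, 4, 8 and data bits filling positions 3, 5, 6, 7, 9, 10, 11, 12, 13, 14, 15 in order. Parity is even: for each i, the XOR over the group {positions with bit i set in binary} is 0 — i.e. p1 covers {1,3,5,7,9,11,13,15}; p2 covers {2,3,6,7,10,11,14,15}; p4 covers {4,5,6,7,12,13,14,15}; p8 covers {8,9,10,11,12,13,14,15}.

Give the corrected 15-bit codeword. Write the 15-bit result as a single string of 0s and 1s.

s1 (pos 1,3,5,7,9,11,13,15): 1⊕1⊕0⊕0⊕1⊕1⊕1⊕1 = 0
s2 (pos 2,3,6,7,10,11,14,15): 1⊕1⊕0⊕0⊕0⊕1⊕0⊕1 = 0
s4 (pos 4,5,6,7,12,13,14,15): 0⊕0⊕0⊕0⊕1⊕1⊕0⊕1 = 1
s8 (pos 8,9,10,11,12,13,14,15): 1⊕1⊕0⊕1⊕1⊕1⊕0⊕1 = 0
Syndrome s8…s1 = 0100 → error at position 4.
Flip position 4: 111000011011101 → 111100011011101

111100011011101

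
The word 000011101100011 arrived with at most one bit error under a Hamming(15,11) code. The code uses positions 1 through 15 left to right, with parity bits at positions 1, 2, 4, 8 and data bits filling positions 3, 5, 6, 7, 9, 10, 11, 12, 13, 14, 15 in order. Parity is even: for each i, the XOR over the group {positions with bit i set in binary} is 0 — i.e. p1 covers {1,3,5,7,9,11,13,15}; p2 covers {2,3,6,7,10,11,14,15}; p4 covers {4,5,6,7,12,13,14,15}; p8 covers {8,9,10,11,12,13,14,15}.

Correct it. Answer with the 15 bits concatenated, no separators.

000010101100011

s1 (pos 1,3,5,7,9,11,13,15): 0⊕0⊕1⊕1⊕1⊕0⊕0⊕1 = 0
s2 (pos 2,3,6,7,10,11,14,15): 0⊕0⊕1⊕1⊕1⊕0⊕1⊕1 = 1
s4 (pos 4,5,6,7,12,13,14,15): 0⊕1⊕1⊕1⊕0⊕0⊕1⊕1 = 1
s8 (pos 8,9,10,11,12,13,14,15): 0⊕1⊕1⊕0⊕0⊕0⊕1⊕1 = 0
Syndrome s8…s1 = 0110 → error at position 6.
Flip position 6: 000011101100011 → 000010101100011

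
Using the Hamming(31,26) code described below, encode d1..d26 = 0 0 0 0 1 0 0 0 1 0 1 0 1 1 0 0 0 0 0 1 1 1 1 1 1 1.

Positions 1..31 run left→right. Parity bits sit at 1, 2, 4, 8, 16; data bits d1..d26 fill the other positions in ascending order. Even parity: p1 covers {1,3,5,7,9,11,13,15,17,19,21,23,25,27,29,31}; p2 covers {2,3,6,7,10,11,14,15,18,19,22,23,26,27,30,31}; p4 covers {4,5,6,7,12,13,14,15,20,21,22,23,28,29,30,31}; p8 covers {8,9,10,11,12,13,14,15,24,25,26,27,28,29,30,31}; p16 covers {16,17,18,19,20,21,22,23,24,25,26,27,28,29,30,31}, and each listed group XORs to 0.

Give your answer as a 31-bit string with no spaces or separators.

0100000010001011011000001111111

Place data at non-parity positions: p1 p2 0 p4 0 0 0 p8 1 0 0 0 1 0 1 p16 0 1 1 0 0 0 0 0 1 1 1 1 1 1 1
p1 (pos 1,3,5,7,9,11,13,15,17,19,21,23,25,27,29,31): XOR of data positions = 0⊕0⊕0⊕1⊕0⊕1⊕1⊕0⊕1⊕0⊕0⊕1⊕1⊕1⊕1 = 0
p2 (pos 2,3,6,7,10,11,14,15,18,19,22,23,26,27,30,31): XOR of data positions = 0⊕0⊕0⊕0⊕0⊕0⊕1⊕1⊕1⊕0⊕0⊕1⊕1⊕1⊕1 = 1
p4 (pos 4,5,6,7,12,13,14,15,20,21,22,23,28,29,30,31): XOR of data positions = 0⊕0⊕0⊕0⊕1⊕0⊕1⊕0⊕0⊕0⊕0⊕1⊕1⊕1⊕1 = 0
p8 (pos 8,9,10,11,12,13,14,15,24,25,26,27,28,29,30,31): XOR of data positions = 1⊕0⊕0⊕0⊕1⊕0⊕1⊕0⊕1⊕1⊕1⊕1⊕1⊕1⊕1 = 0
p16 (pos 16,17,18,19,20,21,22,23,24,25,26,27,28,29,30,31): XOR of data positions = 0⊕1⊕1⊕0⊕0⊕0⊕0⊕0⊕1⊕1⊕1⊕1⊕1⊕1⊕1 = 1
Codeword: 0100000010001011011000001111111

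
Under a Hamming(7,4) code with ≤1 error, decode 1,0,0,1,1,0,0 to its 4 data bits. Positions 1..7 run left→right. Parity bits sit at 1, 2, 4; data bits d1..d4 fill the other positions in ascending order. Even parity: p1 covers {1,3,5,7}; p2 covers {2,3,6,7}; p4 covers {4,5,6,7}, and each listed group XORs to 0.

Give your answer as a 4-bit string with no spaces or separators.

s1 (pos 1,3,5,7): 1⊕0⊕1⊕0 = 0
s2 (pos 2,3,6,7): 0⊕0⊕0⊕0 = 0
s4 (pos 4,5,6,7): 1⊕1⊕0⊕0 = 0
Syndrome s4…s1 = 000 → no error.
Read data bits from positions 3,5,6,7: 0100

0100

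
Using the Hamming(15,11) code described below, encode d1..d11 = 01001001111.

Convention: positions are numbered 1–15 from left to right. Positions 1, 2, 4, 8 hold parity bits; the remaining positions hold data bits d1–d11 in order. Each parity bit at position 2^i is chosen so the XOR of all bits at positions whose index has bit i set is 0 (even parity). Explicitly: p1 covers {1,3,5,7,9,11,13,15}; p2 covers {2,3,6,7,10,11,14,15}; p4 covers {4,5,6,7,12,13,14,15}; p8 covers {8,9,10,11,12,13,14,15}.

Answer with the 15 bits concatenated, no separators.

000110011001111

Place data at non-parity positions: p1 p2 0 p4 1 0 0 p8 1 0 0 1 1 1 1
p1 (pos 1,3,5,7,9,11,13,15): XOR of data positions = 0⊕1⊕0⊕1⊕0⊕1⊕1 = 0
p2 (pos 2,3,6,7,10,11,14,15): XOR of data positions = 0⊕0⊕0⊕0⊕0⊕1⊕1 = 0
p4 (pos 4,5,6,7,12,13,14,15): XOR of data positions = 1⊕0⊕0⊕1⊕1⊕1⊕1 = 1
p8 (pos 8,9,10,11,12,13,14,15): XOR of data positions = 1⊕0⊕0⊕1⊕1⊕1⊕1 = 1
Codeword: 000110011001111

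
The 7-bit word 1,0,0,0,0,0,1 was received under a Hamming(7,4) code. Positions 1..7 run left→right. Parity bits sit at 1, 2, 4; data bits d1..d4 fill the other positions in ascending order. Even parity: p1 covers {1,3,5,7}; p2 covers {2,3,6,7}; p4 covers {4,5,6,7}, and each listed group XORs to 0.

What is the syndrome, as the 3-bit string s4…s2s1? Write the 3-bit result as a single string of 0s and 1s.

110

s1 (pos 1,3,5,7): 1⊕0⊕0⊕1 = 0
s2 (pos 2,3,6,7): 0⊕0⊕0⊕1 = 1
s4 (pos 4,5,6,7): 0⊕0⊕0⊕1 = 1
Syndrome s4…s1 = 110 → error at position 6.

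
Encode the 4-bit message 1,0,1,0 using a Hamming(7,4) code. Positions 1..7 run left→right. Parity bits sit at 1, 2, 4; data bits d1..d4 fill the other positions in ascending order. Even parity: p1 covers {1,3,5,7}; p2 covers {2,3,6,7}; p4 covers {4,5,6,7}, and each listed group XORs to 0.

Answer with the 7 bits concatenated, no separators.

Place data at non-parity positions: p1 p2 1 p4 0 1 0
p1 (pos 1,3,5,7): XOR of data positions = 1⊕0⊕0 = 1
p2 (pos 2,3,6,7): XOR of data positions = 1⊕1⊕0 = 0
p4 (pos 4,5,6,7): XOR of data positions = 0⊕1⊕0 = 1
Codeword: 1011010

1011010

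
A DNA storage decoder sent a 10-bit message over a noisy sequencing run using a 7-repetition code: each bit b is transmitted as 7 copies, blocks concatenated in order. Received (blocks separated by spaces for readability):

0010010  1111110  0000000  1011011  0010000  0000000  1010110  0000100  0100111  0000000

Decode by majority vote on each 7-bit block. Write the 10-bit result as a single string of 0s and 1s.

0101001010

Block 1 (0010010): 2 ones → 0
Block 2 (1111110): 6 ones → 1
Block 3 (0000000): 0 ones → 0
Block 4 (1011011): 5 ones → 1
Block 5 (0010000): 1 one → 0
Block 6 (0000000): 0 ones → 0
Block 7 (1010110): 4 ones → 1
Block 8 (0000100): 1 one → 0
Block 9 (0100111): 4 ones → 1
Block 10 (0000000): 0 ones → 0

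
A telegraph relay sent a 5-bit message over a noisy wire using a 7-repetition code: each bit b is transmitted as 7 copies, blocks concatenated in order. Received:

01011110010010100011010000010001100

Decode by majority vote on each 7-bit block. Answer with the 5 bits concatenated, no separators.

10000

Block 1 (0101111): 5 ones → 1
Block 2 (0010010): 2 ones → 0
Block 3 (1000110): 3 ones → 0
Block 4 (1000001): 2 ones → 0
Block 5 (0001100): 2 ones → 0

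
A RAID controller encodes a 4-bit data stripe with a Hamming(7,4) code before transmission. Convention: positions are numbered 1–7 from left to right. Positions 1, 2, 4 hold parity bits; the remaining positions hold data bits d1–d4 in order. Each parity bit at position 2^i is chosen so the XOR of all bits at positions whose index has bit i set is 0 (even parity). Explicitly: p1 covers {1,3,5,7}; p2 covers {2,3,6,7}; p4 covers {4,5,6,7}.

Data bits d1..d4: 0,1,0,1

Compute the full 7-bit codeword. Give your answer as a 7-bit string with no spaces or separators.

Place data at non-parity positions: p1 p2 0 p4 1 0 1
p1 (pos 1,3,5,7): XOR of data positions = 0⊕1⊕1 = 0
p2 (pos 2,3,6,7): XOR of data positions = 0⊕0⊕1 = 1
p4 (pos 4,5,6,7): XOR of data positions = 1⊕0⊕1 = 0
Codeword: 0100101

0100101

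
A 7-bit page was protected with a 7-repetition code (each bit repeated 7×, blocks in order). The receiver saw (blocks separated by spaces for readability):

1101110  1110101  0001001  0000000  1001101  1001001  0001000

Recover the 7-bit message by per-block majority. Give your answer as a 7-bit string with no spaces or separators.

1100100

Block 1 (1101110): 5 ones → 1
Block 2 (1110101): 5 ones → 1
Block 3 (0001001): 2 ones → 0
Block 4 (0000000): 0 ones → 0
Block 5 (1001101): 4 ones → 1
Block 6 (1001001): 3 ones → 0
Block 7 (0001000): 1 one → 0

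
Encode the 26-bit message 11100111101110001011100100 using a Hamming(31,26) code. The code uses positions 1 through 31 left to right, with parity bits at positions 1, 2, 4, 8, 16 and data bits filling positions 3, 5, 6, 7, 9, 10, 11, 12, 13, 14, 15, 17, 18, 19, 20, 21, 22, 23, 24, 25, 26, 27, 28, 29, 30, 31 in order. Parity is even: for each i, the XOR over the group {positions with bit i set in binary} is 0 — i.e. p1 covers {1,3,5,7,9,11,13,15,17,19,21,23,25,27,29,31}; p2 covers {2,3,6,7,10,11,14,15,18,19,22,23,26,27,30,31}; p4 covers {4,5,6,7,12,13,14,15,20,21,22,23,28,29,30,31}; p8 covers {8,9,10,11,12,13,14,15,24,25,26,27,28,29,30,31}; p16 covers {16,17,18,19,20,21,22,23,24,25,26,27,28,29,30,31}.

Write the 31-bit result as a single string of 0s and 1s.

0011110101111011110001011100100

Place data at non-parity positions: p1 p2 1 p4 1 1 0 p8 0 1 1 1 1 0 1 p16 1 1 0 0 0 1 0 1 1 1 0 0 1 0 0
p1 (pos 1,3,5,7,9,11,13,15,17,19,21,23,25,27,29,31): XOR of data positions = 1⊕1⊕0⊕0⊕1⊕1⊕1⊕1⊕0⊕0⊕0⊕1⊕0⊕1⊕0 = 0
p2 (pos 2,3,6,7,10,11,14,15,18,19,22,23,26,27,30,31): XOR of data positions = 1⊕1⊕0⊕1⊕1⊕0⊕1⊕1⊕0⊕1⊕0⊕1⊕0⊕0⊕0 = 0
p4 (pos 4,5,6,7,12,13,14,15,20,21,22,23,28,29,30,31): XOR of data positions = 1⊕1⊕0⊕1⊕1⊕0⊕1⊕0⊕0⊕1⊕0⊕0⊕1⊕0⊕0 = 1
p8 (pos 8,9,10,11,12,13,14,15,24,25,26,27,28,29,30,31): XOR of data positions = 0⊕1⊕1⊕1⊕1⊕0⊕1⊕1⊕1⊕1⊕0⊕0⊕1⊕0⊕0 = 1
p16 (pos 16,17,18,19,20,21,22,23,24,25,26,27,28,29,30,31): XOR of data positions = 1⊕1⊕0⊕0⊕0⊕1⊕0⊕1⊕1⊕1⊕0⊕0⊕1⊕0⊕0 = 1
Codeword: 0011110101111011110001011100100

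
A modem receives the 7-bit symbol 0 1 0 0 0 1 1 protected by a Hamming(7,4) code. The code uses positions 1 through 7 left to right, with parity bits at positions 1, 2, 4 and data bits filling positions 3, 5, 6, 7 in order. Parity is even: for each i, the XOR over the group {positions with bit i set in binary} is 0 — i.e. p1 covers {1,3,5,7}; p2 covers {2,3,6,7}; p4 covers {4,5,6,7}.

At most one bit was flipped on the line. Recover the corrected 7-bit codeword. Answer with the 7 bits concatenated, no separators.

s1 (pos 1,3,5,7): 0⊕0⊕0⊕1 = 1
s2 (pos 2,3,6,7): 1⊕0⊕1⊕1 = 1
s4 (pos 4,5,6,7): 0⊕0⊕1⊕1 = 0
Syndrome s4…s1 = 011 → error at position 3.
Flip position 3: 0100011 → 0110011

0110011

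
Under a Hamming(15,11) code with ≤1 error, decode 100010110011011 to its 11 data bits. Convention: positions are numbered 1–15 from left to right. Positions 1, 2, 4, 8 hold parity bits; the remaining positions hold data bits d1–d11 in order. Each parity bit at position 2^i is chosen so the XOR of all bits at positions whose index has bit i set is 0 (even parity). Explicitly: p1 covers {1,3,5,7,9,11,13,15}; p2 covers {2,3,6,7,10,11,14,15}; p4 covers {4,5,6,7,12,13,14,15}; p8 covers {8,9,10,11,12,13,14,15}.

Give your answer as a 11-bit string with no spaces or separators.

01010011111

s1 (pos 1,3,5,7,9,11,13,15): 1⊕0⊕1⊕1⊕0⊕1⊕0⊕1 = 1
s2 (pos 2,3,6,7,10,11,14,15): 0⊕0⊕0⊕1⊕0⊕1⊕1⊕1 = 0
s4 (pos 4,5,6,7,12,13,14,15): 0⊕1⊕0⊕1⊕1⊕0⊕1⊕1 = 1
s8 (pos 8,9,10,11,12,13,14,15): 1⊕0⊕0⊕1⊕1⊕0⊕1⊕1 = 1
Syndrome s8…s1 = 1101 → error at position 13.
Flip position 13: 100010110011011 → 100010110011111
Read data bits from positions 3,5,6,7,9,10,11,12,13,14,15: 01010011111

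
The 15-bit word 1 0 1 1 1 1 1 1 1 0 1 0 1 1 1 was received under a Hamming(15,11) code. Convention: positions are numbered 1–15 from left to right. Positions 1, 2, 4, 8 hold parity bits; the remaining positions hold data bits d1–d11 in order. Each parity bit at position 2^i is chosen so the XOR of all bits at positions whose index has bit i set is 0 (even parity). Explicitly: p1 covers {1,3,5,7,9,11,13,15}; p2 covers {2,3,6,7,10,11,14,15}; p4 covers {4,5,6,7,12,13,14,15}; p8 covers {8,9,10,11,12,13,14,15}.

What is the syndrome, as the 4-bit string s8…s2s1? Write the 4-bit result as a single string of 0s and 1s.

0100

s1 (pos 1,3,5,7,9,11,13,15): 1⊕1⊕1⊕1⊕1⊕1⊕1⊕1 = 0
s2 (pos 2,3,6,7,10,11,14,15): 0⊕1⊕1⊕1⊕0⊕1⊕1⊕1 = 0
s4 (pos 4,5,6,7,12,13,14,15): 1⊕1⊕1⊕1⊕0⊕1⊕1⊕1 = 1
s8 (pos 8,9,10,11,12,13,14,15): 1⊕1⊕0⊕1⊕0⊕1⊕1⊕1 = 0
Syndrome s8…s1 = 0100 → error at position 4.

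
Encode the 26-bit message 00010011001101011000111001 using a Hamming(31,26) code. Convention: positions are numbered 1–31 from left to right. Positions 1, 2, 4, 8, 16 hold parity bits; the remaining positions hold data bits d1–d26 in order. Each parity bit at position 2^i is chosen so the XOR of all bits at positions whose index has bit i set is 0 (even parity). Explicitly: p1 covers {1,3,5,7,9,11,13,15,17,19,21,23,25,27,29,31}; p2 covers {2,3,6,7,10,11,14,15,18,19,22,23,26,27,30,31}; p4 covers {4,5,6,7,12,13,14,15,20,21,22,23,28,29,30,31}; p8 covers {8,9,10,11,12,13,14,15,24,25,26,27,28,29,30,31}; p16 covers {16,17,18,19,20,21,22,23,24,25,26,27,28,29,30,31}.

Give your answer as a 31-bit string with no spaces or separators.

Place data at non-parity positions: p1 p2 0 p4 0 0 1 p8 0 0 1 1 0 0 1 p16 1 0 1 0 1 1 0 0 0 1 1 1 0 0 1
p1 (pos 1,3,5,7,9,11,13,15,17,19,21,23,25,27,29,31): XOR of data positions = 0⊕0⊕1⊕0⊕1⊕0⊕1⊕1⊕1⊕1⊕0⊕0⊕1⊕0⊕1 = 0
p2 (pos 2,3,6,7,10,11,14,15,18,19,22,23,26,27,30,31): XOR of data positions = 0⊕0⊕1⊕0⊕1⊕0⊕1⊕0⊕1⊕1⊕0⊕1⊕1⊕0⊕1 = 0
p4 (pos 4,5,6,7,12,13,14,15,20,21,22,23,28,29,30,31): XOR of data positions = 0⊕0⊕1⊕1⊕0⊕0⊕1⊕0⊕1⊕1⊕0⊕1⊕0⊕0⊕1 = 1
p8 (pos 8,9,10,11,12,13,14,15,24,25,26,27,28,29,30,31): XOR of data positions = 0⊕0⊕1⊕1⊕0⊕0⊕1⊕0⊕0⊕1⊕1⊕1⊕0⊕0⊕1 = 1
p16 (pos 16,17,18,19,20,21,22,23,24,25,26,27,28,29,30,31): XOR of data positions = 1⊕0⊕1⊕0⊕1⊕1⊕0⊕0⊕0⊕1⊕1⊕1⊕0⊕0⊕1 = 0
Codeword: 0001001100110010101011000111001

0001001100110010101011000111001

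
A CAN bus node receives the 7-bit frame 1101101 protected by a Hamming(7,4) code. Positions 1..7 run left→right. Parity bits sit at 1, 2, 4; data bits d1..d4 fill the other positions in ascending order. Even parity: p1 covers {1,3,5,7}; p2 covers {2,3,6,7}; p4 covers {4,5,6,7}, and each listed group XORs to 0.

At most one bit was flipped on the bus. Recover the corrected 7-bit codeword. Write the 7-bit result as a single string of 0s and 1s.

s1 (pos 1,3,5,7): 1⊕0⊕1⊕1 = 1
s2 (pos 2,3,6,7): 1⊕0⊕0⊕1 = 0
s4 (pos 4,5,6,7): 1⊕1⊕0⊕1 = 1
Syndrome s4…s1 = 101 → error at position 5.
Flip position 5: 1101101 → 1101001

1101001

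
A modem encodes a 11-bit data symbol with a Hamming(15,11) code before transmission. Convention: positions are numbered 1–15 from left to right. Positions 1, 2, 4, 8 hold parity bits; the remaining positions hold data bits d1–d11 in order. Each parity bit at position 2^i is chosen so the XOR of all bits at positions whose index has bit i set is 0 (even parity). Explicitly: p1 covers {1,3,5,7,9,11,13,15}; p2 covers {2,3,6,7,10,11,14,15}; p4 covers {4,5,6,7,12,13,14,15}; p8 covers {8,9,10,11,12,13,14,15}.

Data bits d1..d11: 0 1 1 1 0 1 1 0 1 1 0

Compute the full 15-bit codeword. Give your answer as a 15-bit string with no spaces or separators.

Place data at non-parity positions: p1 p2 0 p4 1 1 1 p8 0 1 1 0 1 1 0
p1 (pos 1,3,5,7,9,11,13,15): XOR of data positions = 0⊕1⊕1⊕0⊕1⊕1⊕0 = 0
p2 (pos 2,3,6,7,10,11,14,15): XOR of data positions = 0⊕1⊕1⊕1⊕1⊕1⊕0 = 1
p4 (pos 4,5,6,7,12,13,14,15): XOR of data positions = 1⊕1⊕1⊕0⊕1⊕1⊕0 = 1
p8 (pos 8,9,10,11,12,13,14,15): XOR of data positions = 0⊕1⊕1⊕0⊕1⊕1⊕0 = 0
Codeword: 010111100110110

010111100110110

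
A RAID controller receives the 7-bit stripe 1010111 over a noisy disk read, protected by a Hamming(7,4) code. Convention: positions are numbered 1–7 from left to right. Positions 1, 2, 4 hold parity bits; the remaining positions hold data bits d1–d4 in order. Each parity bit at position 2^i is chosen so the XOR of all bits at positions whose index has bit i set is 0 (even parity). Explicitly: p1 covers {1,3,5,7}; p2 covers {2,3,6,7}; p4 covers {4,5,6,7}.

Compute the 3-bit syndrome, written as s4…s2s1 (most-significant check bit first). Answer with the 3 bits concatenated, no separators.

s1 (pos 1,3,5,7): 1⊕1⊕1⊕1 = 0
s2 (pos 2,3,6,7): 0⊕1⊕1⊕1 = 1
s4 (pos 4,5,6,7): 0⊕1⊕1⊕1 = 1
Syndrome s4…s1 = 110 → error at position 6.

110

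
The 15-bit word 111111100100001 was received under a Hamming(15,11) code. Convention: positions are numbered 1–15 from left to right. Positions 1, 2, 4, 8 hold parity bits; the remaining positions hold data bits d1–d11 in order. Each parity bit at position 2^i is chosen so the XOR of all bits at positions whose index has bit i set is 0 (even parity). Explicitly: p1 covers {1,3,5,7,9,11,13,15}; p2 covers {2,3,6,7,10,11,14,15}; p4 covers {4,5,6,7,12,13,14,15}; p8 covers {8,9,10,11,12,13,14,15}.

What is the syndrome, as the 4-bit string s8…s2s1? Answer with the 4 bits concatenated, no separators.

0101

s1 (pos 1,3,5,7,9,11,13,15): 1⊕1⊕1⊕1⊕0⊕0⊕0⊕1 = 1
s2 (pos 2,3,6,7,10,11,14,15): 1⊕1⊕1⊕1⊕1⊕0⊕0⊕1 = 0
s4 (pos 4,5,6,7,12,13,14,15): 1⊕1⊕1⊕1⊕0⊕0⊕0⊕1 = 1
s8 (pos 8,9,10,11,12,13,14,15): 0⊕0⊕1⊕0⊕0⊕0⊕0⊕1 = 0
Syndrome s8…s1 = 0101 → error at position 5.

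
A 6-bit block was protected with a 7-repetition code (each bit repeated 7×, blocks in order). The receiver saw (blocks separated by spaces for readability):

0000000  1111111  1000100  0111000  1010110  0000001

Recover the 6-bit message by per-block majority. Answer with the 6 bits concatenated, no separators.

Block 1 (0000000): 0 ones → 0
Block 2 (1111111): 7 ones → 1
Block 3 (1000100): 2 ones → 0
Block 4 (0111000): 3 ones → 0
Block 5 (1010110): 4 ones → 1
Block 6 (0000001): 1 one → 0

010010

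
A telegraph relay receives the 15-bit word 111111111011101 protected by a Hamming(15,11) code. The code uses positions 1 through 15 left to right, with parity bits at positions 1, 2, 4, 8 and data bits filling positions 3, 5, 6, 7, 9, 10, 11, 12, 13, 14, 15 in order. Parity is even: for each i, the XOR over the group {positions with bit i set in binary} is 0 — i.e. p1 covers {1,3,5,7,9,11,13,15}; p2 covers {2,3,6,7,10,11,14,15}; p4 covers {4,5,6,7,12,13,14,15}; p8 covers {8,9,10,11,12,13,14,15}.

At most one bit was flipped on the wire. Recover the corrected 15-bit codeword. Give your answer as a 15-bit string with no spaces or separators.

111011111011101

s1 (pos 1,3,5,7,9,11,13,15): 1⊕1⊕1⊕1⊕1⊕1⊕1⊕1 = 0
s2 (pos 2,3,6,7,10,11,14,15): 1⊕1⊕1⊕1⊕0⊕1⊕0⊕1 = 0
s4 (pos 4,5,6,7,12,13,14,15): 1⊕1⊕1⊕1⊕1⊕1⊕0⊕1 = 1
s8 (pos 8,9,10,11,12,13,14,15): 1⊕1⊕0⊕1⊕1⊕1⊕0⊕1 = 0
Syndrome s8…s1 = 0100 → error at position 4.
Flip position 4: 111111111011101 → 111011111011101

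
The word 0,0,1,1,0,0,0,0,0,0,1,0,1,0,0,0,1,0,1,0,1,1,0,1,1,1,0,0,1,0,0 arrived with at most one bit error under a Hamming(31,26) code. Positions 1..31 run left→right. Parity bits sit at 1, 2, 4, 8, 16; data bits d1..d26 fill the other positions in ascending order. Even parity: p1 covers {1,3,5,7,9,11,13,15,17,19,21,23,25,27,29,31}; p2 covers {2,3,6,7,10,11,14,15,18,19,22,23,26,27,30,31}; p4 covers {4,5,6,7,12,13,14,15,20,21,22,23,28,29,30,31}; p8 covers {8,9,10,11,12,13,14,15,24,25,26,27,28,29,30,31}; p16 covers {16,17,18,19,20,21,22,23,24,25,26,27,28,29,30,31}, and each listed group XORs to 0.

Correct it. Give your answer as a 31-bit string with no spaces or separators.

0011010000101000101011011100100

s1 (pos 1,3,5,7,9,11,13,15,17,19,21,23,25,27,29,31): 0⊕1⊕0⊕0⊕0⊕1⊕1⊕0⊕1⊕1⊕1⊕0⊕1⊕0⊕1⊕0 = 0
s2 (pos 2,3,6,7,10,11,14,15,18,19,22,23,26,27,30,31): 0⊕1⊕0⊕0⊕0⊕1⊕0⊕0⊕0⊕1⊕1⊕0⊕1⊕0⊕0⊕0 = 1
s4 (pos 4,5,6,7,12,13,14,15,20,21,22,23,28,29,30,31): 1⊕0⊕0⊕0⊕0⊕1⊕0⊕0⊕0⊕1⊕1⊕0⊕0⊕1⊕0⊕0 = 1
s8 (pos 8,9,10,11,12,13,14,15,24,25,26,27,28,29,30,31): 0⊕0⊕0⊕1⊕0⊕1⊕0⊕0⊕1⊕1⊕1⊕0⊕0⊕1⊕0⊕0 = 0
s16 (pos 16,17,18,19,20,21,22,23,24,25,26,27,28,29,30,31): 0⊕1⊕0⊕1⊕0⊕1⊕1⊕0⊕1⊕1⊕1⊕0⊕0⊕1⊕0⊕0 = 0
Syndrome s16…s1 = 00110 → error at position 6.
Flip position 6: 0011000000101000101011011100100 → 0011010000101000101011011100100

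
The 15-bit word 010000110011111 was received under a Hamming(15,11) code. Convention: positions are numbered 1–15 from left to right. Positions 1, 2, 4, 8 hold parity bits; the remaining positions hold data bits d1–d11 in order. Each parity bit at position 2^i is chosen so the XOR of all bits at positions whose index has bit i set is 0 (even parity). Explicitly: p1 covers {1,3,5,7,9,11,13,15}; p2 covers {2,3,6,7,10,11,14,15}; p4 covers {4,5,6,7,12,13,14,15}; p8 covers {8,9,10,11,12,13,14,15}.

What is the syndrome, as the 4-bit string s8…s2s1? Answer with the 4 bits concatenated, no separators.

s1 (pos 1,3,5,7,9,11,13,15): 0⊕0⊕0⊕1⊕0⊕1⊕1⊕1 = 0
s2 (pos 2,3,6,7,10,11,14,15): 1⊕0⊕0⊕1⊕0⊕1⊕1⊕1 = 1
s4 (pos 4,5,6,7,12,13,14,15): 0⊕0⊕0⊕1⊕1⊕1⊕1⊕1 = 1
s8 (pos 8,9,10,11,12,13,14,15): 1⊕0⊕0⊕1⊕1⊕1⊕1⊕1 = 0
Syndrome s8…s1 = 0110 → error at position 6.

0110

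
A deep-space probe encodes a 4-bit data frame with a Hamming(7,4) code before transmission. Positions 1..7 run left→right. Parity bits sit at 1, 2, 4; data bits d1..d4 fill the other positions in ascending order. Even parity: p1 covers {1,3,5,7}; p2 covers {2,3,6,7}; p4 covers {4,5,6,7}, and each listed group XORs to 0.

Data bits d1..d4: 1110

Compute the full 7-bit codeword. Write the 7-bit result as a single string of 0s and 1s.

0010110

Place data at non-parity positions: p1 p2 1 p4 1 1 0
p1 (pos 1,3,5,7): XOR of data positions = 1⊕1⊕0 = 0
p2 (pos 2,3,6,7): XOR of data positions = 1⊕1⊕0 = 0
p4 (pos 4,5,6,7): XOR of data positions = 1⊕1⊕0 = 0
Codeword: 0010110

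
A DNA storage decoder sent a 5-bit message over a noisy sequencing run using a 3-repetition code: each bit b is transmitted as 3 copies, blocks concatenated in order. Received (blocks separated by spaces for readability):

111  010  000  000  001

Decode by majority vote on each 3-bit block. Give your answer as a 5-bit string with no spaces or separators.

Block 1 (111): 3 ones → 1
Block 2 (010): 1 one → 0
Block 3 (000): 0 ones → 0
Block 4 (000): 0 ones → 0
Block 5 (001): 1 one → 0

10000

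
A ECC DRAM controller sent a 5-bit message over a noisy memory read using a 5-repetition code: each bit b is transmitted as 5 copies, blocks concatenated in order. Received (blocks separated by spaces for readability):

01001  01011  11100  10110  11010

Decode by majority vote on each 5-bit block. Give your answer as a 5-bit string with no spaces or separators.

Block 1 (01001): 2 ones → 0
Block 2 (01011): 3 ones → 1
Block 3 (11100): 3 ones → 1
Block 4 (10110): 3 ones → 1
Block 5 (11010): 3 ones → 1

01111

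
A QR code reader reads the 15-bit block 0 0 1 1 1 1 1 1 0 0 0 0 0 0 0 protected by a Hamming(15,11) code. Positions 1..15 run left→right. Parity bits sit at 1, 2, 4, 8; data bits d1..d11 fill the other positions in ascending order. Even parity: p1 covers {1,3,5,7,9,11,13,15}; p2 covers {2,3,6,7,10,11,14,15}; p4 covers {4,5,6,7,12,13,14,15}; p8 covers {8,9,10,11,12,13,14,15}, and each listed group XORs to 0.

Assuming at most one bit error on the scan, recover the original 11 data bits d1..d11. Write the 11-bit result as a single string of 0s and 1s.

s1 (pos 1,3,5,7,9,11,13,15): 0⊕1⊕1⊕1⊕0⊕0⊕0⊕0 = 1
s2 (pos 2,3,6,7,10,11,14,15): 0⊕1⊕1⊕1⊕0⊕0⊕0⊕0 = 1
s4 (pos 4,5,6,7,12,13,14,15): 1⊕1⊕1⊕1⊕0⊕0⊕0⊕0 = 0
s8 (pos 8,9,10,11,12,13,14,15): 1⊕0⊕0⊕0⊕0⊕0⊕0⊕0 = 1
Syndrome s8…s1 = 1011 → error at position 11.
Flip position 11: 001111110000000 → 001111110010000
Read data bits from positions 3,5,6,7,9,10,11,12,13,14,15: 11110010000

11110010000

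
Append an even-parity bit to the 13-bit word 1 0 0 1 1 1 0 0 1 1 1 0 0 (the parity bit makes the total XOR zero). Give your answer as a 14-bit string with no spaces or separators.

XOR of the 13 data bits: 1⊕0⊕0⊕1⊕1⊕1⊕0⊕0⊕1⊕1⊕1⊕0⊕0 = 1
Parity bit = 1 (so all 14 bits XOR to 0).

10011100111001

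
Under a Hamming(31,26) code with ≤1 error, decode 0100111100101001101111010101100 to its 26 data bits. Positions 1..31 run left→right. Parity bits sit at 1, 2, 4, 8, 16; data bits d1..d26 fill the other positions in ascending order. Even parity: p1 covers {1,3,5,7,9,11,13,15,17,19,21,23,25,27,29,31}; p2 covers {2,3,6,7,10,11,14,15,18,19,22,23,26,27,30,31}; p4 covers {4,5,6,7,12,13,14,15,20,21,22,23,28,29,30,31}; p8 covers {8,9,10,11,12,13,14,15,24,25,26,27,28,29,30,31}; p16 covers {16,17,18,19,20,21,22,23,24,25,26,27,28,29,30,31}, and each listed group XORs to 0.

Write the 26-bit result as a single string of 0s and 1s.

01110010110101111010101100

s1 (pos 1,3,5,7,9,11,13,15,17,19,21,23,25,27,29,31): 0⊕0⊕1⊕1⊕0⊕1⊕1⊕0⊕1⊕1⊕1⊕0⊕0⊕0⊕1⊕0 = 0
s2 (pos 2,3,6,7,10,11,14,15,18,19,22,23,26,27,30,31): 1⊕0⊕1⊕1⊕0⊕1⊕0⊕0⊕0⊕1⊕1⊕0⊕1⊕0⊕0⊕0 = 1
s4 (pos 4,5,6,7,12,13,14,15,20,21,22,23,28,29,30,31): 0⊕1⊕1⊕1⊕0⊕1⊕0⊕0⊕1⊕1⊕1⊕0⊕1⊕1⊕0⊕0 = 1
s8 (pos 8,9,10,11,12,13,14,15,24,25,26,27,28,29,30,31): 1⊕0⊕0⊕1⊕0⊕1⊕0⊕0⊕1⊕0⊕1⊕0⊕1⊕1⊕0⊕0 = 1
s16 (pos 16,17,18,19,20,21,22,23,24,25,26,27,28,29,30,31): 1⊕1⊕0⊕1⊕1⊕1⊕1⊕0⊕1⊕0⊕1⊕0⊕1⊕1⊕0⊕0 = 0
Syndrome s16…s1 = 01110 → error at position 14.
Flip position 14: 0100111100101001101111010101100 → 0100111100101101101111010101100
Read data bits from positions 3,5,6,7,9,10,11,12,13,14,15,17,18,19,20,21,22,23,24,25,26,27,28,29,30,31: 01110010110101111010101100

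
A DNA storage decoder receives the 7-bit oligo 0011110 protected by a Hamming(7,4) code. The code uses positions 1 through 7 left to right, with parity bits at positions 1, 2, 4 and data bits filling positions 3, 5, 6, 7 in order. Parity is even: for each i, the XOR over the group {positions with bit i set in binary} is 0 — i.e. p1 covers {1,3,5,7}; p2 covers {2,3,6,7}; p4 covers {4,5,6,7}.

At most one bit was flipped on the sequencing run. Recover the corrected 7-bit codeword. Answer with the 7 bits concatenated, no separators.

s1 (pos 1,3,5,7): 0⊕1⊕1⊕0 = 0
s2 (pos 2,3,6,7): 0⊕1⊕1⊕0 = 0
s4 (pos 4,5,6,7): 1⊕1⊕1⊕0 = 1
Syndrome s4…s1 = 100 → error at position 4.
Flip position 4: 0011110 → 0010110

0010110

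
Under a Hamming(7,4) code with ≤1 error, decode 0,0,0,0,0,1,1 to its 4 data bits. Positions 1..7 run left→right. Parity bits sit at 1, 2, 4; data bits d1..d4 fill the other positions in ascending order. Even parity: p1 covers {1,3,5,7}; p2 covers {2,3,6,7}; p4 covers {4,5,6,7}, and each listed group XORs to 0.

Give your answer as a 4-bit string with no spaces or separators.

s1 (pos 1,3,5,7): 0⊕0⊕0⊕1 = 1
s2 (pos 2,3,6,7): 0⊕0⊕1⊕1 = 0
s4 (pos 4,5,6,7): 0⊕0⊕1⊕1 = 0
Syndrome s4…s1 = 001 → error at position 1.
Flip position 1: 0000011 → 1000011
Read data bits from positions 3,5,6,7: 0011

0011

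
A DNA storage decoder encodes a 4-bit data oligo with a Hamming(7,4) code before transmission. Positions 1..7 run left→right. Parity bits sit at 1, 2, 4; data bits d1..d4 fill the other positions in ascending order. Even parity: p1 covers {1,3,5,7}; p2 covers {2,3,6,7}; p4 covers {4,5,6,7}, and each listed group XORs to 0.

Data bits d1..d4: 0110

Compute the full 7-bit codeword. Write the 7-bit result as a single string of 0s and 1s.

Place data at non-parity positions: p1 p2 0 p4 1 1 0
p1 (pos 1,3,5,7): XOR of data positions = 0⊕1⊕0 = 1
p2 (pos 2,3,6,7): XOR of data positions = 0⊕1⊕0 = 1
p4 (pos 4,5,6,7): XOR of data positions = 1⊕1⊕0 = 0
Codeword: 1100110

1100110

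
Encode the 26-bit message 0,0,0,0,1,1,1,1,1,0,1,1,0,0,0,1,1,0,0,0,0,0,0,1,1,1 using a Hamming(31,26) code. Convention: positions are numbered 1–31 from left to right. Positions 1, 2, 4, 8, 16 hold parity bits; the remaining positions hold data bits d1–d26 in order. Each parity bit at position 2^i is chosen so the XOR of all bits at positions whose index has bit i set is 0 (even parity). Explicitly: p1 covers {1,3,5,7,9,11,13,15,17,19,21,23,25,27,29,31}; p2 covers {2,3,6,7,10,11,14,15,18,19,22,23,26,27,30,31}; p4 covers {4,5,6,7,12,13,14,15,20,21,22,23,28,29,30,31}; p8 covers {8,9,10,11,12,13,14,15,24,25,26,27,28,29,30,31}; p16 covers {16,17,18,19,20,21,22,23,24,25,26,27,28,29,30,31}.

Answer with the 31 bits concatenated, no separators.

Place data at non-parity positions: p1 p2 0 p4 0 0 0 p8 1 1 1 1 1 0 1 p16 1 0 0 0 1 1 0 0 0 0 0 0 1 1 1
p1 (pos 1,3,5,7,9,11,13,15,17,19,21,23,25,27,29,31): XOR of data positions = 0⊕0⊕0⊕1⊕1⊕1⊕1⊕1⊕0⊕1⊕0⊕0⊕0⊕1⊕1 = 0
p2 (pos 2,3,6,7,10,11,14,15,18,19,22,23,26,27,30,31): XOR of data positions = 0⊕0⊕0⊕1⊕1⊕0⊕1⊕0⊕0⊕1⊕0⊕0⊕0⊕1⊕1 = 0
p4 (pos 4,5,6,7,12,13,14,15,20,21,22,23,28,29,30,31): XOR of data positions = 0⊕0⊕0⊕1⊕1⊕0⊕1⊕0⊕1⊕1⊕0⊕0⊕1⊕1⊕1 = 0
p8 (pos 8,9,10,11,12,13,14,15,24,25,26,27,28,29,30,31): XOR of data positions = 1⊕1⊕1⊕1⊕1⊕0⊕1⊕0⊕0⊕0⊕0⊕0⊕1⊕1⊕1 = 1
p16 (pos 16,17,18,19,20,21,22,23,24,25,26,27,28,29,30,31): XOR of data positions = 1⊕0⊕0⊕0⊕1⊕1⊕0⊕0⊕0⊕0⊕0⊕0⊕1⊕1⊕1 = 0
Codeword: 0000000111111010100011000000111

0000000111111010100011000000111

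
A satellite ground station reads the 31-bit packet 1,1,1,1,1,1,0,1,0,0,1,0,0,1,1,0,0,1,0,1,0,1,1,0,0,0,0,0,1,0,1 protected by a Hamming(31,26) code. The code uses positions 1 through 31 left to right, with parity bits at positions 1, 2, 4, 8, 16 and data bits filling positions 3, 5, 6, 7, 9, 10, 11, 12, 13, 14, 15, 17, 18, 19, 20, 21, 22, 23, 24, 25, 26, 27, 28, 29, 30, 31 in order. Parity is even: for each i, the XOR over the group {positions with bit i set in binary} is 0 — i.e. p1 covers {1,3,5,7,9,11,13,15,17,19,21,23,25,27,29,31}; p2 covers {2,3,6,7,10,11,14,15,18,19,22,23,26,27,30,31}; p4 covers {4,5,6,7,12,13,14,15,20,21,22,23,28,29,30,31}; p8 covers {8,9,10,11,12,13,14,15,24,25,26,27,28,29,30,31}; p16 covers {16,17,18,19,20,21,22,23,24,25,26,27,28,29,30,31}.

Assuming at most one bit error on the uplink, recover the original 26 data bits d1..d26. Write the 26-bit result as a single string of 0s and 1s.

11100010011010101100000101

s1 (pos 1,3,5,7,9,11,13,15,17,19,21,23,25,27,29,31): 1⊕1⊕1⊕0⊕0⊕1⊕0⊕1⊕0⊕0⊕0⊕1⊕0⊕0⊕1⊕1 = 0
s2 (pos 2,3,6,7,10,11,14,15,18,19,22,23,26,27,30,31): 1⊕1⊕1⊕0⊕0⊕1⊕1⊕1⊕1⊕0⊕1⊕1⊕0⊕0⊕0⊕1 = 0
s4 (pos 4,5,6,7,12,13,14,15,20,21,22,23,28,29,30,31): 1⊕1⊕1⊕0⊕0⊕0⊕1⊕1⊕1⊕0⊕1⊕1⊕0⊕1⊕0⊕1 = 0
s8 (pos 8,9,10,11,12,13,14,15,24,25,26,27,28,29,30,31): 1⊕0⊕0⊕1⊕0⊕0⊕1⊕1⊕0⊕0⊕0⊕0⊕0⊕1⊕0⊕1 = 0
s16 (pos 16,17,18,19,20,21,22,23,24,25,26,27,28,29,30,31): 0⊕0⊕1⊕0⊕1⊕0⊕1⊕1⊕0⊕0⊕0⊕0⊕0⊕1⊕0⊕1 = 0
Syndrome s16…s1 = 00000 → no error.
Read data bits from positions 3,5,6,7,9,10,11,12,13,14,15,17,18,19,20,21,22,23,24,25,26,27,28,29,30,31: 11100010011010101100000101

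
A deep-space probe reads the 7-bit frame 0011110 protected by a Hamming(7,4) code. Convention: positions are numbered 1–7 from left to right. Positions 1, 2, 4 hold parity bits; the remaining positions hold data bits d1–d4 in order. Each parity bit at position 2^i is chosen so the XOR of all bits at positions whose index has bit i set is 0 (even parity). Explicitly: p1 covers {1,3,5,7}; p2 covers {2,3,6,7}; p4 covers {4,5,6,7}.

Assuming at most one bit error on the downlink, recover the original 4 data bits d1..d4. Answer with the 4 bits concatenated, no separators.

s1 (pos 1,3,5,7): 0⊕1⊕1⊕0 = 0
s2 (pos 2,3,6,7): 0⊕1⊕1⊕0 = 0
s4 (pos 4,5,6,7): 1⊕1⊕1⊕0 = 1
Syndrome s4…s1 = 100 → error at position 4.
Flip position 4: 0011110 → 0010110
Read data bits from positions 3,5,6,7: 1110

1110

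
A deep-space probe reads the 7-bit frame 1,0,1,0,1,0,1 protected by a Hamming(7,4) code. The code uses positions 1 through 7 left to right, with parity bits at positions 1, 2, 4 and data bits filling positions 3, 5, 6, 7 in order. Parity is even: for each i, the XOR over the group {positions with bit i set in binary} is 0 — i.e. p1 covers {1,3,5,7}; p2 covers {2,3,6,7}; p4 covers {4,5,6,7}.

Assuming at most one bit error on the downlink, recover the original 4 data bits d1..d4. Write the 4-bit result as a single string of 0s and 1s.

1101

s1 (pos 1,3,5,7): 1⊕1⊕1⊕1 = 0
s2 (pos 2,3,6,7): 0⊕1⊕0⊕1 = 0
s4 (pos 4,5,6,7): 0⊕1⊕0⊕1 = 0
Syndrome s4…s1 = 000 → no error.
Read data bits from positions 3,5,6,7: 1101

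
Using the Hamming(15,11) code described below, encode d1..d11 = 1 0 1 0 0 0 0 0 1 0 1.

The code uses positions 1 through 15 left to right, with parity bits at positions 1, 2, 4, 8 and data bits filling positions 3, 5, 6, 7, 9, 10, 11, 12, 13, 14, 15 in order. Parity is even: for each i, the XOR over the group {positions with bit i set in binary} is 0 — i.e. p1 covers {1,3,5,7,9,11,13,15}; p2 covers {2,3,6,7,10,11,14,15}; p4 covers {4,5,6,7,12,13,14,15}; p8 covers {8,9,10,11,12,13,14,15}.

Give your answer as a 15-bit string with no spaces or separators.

Place data at non-parity positions: p1 p2 1 p4 0 1 0 p8 0 0 0 0 1 0 1
p1 (pos 1,3,5,7,9,11,13,15): XOR of data positions = 1⊕0⊕0⊕0⊕0⊕1⊕1 = 1
p2 (pos 2,3,6,7,10,11,14,15): XOR of data positions = 1⊕1⊕0⊕0⊕0⊕0⊕1 = 1
p4 (pos 4,5,6,7,12,13,14,15): XOR of data positions = 0⊕1⊕0⊕0⊕1⊕0⊕1 = 1
p8 (pos 8,9,10,11,12,13,14,15): XOR of data positions = 0⊕0⊕0⊕0⊕1⊕0⊕1 = 0
Codeword: 111101000000101

111101000000101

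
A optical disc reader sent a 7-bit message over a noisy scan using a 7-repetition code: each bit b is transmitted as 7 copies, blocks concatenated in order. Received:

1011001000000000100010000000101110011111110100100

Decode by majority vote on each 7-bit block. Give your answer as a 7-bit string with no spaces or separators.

1000110

Block 1 (1011001): 4 ones → 1
Block 2 (0000000): 0 ones → 0
Block 3 (0010001): 2 ones → 0
Block 4 (0000000): 0 ones → 0
Block 5 (1011100): 4 ones → 1
Block 6 (1111111): 7 ones → 1
Block 7 (0100100): 2 ones → 0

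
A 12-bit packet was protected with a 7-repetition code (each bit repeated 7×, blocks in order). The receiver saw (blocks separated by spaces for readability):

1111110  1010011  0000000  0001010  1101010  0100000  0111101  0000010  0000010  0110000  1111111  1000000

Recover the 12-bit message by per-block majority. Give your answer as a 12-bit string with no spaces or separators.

Block 1 (1111110): 6 ones → 1
Block 2 (1010011): 4 ones → 1
Block 3 (0000000): 0 ones → 0
Block 4 (0001010): 2 ones → 0
Block 5 (1101010): 4 ones → 1
Block 6 (0100000): 1 one → 0
Block 7 (0111101): 5 ones → 1
Block 8 (0000010): 1 one → 0
Block 9 (0000010): 1 one → 0
Block 10 (0110000): 2 ones → 0
Block 11 (1111111): 7 ones → 1
Block 12 (1000000): 1 one → 0

110010100010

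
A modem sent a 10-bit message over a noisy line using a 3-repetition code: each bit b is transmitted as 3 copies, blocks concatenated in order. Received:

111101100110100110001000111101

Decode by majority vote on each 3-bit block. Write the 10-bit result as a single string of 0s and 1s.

1101010011

Block 1 (111): 3 ones → 1
Block 2 (101): 2 ones → 1
Block 3 (100): 1 one → 0
Block 4 (110): 2 ones → 1
Block 5 (100): 1 one → 0
Block 6 (110): 2 ones → 1
Block 7 (001): 1 one → 0
Block 8 (000): 0 ones → 0
Block 9 (111): 3 ones → 1
Block 10 (101): 2 ones → 1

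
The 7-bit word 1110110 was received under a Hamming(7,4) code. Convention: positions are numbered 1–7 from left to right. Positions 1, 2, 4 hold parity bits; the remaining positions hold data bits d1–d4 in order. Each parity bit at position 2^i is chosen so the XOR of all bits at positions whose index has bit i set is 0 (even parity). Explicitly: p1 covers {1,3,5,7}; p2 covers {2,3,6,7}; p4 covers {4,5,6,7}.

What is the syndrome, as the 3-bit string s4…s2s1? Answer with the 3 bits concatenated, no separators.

s1 (pos 1,3,5,7): 1⊕1⊕1⊕0 = 1
s2 (pos 2,3,6,7): 1⊕1⊕1⊕0 = 1
s4 (pos 4,5,6,7): 0⊕1⊕1⊕0 = 0
Syndrome s4…s1 = 011 → error at position 3.

011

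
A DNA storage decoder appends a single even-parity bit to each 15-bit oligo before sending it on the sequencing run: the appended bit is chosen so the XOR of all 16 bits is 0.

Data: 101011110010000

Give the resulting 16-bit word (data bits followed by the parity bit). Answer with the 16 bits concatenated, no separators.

XOR of the 15 data bits: 1⊕0⊕1⊕0⊕1⊕1⊕1⊕1⊕0⊕0⊕1⊕0⊕0⊕0⊕0 = 1
Parity bit = 1 (so all 16 bits XOR to 0).

1010111100100001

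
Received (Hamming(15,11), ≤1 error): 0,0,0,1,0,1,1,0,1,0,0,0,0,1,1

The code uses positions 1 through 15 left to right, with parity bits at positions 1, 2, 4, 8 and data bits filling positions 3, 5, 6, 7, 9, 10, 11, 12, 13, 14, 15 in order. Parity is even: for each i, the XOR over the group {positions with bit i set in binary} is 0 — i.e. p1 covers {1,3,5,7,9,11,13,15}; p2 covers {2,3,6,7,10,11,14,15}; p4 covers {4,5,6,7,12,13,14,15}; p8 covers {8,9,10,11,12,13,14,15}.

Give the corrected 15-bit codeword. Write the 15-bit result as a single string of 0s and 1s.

s1 (pos 1,3,5,7,9,11,13,15): 0⊕0⊕0⊕1⊕1⊕0⊕0⊕1 = 1
s2 (pos 2,3,6,7,10,11,14,15): 0⊕0⊕1⊕1⊕0⊕0⊕1⊕1 = 0
s4 (pos 4,5,6,7,12,13,14,15): 1⊕0⊕1⊕1⊕0⊕0⊕1⊕1 = 1
s8 (pos 8,9,10,11,12,13,14,15): 0⊕1⊕0⊕0⊕0⊕0⊕1⊕1 = 1
Syndrome s8…s1 = 1101 → error at position 13.
Flip position 13: 000101101000011 → 000101101000111

000101101000111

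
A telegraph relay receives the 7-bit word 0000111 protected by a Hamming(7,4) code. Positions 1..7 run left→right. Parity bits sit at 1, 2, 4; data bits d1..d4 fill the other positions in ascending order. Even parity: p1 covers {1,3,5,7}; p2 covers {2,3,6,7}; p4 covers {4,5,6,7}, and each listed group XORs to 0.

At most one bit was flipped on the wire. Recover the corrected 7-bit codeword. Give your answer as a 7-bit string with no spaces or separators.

0001111

s1 (pos 1,3,5,7): 0⊕0⊕1⊕1 = 0
s2 (pos 2,3,6,7): 0⊕0⊕1⊕1 = 0
s4 (pos 4,5,6,7): 0⊕1⊕1⊕1 = 1
Syndrome s4…s1 = 100 → error at position 4.
Flip position 4: 0000111 → 0001111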